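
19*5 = 95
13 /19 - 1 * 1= -6 /19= -0.32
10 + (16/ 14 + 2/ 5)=11.54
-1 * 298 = -298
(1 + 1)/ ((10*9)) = 1/ 45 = 0.02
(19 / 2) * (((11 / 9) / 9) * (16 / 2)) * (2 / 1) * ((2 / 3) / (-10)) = -1672 / 1215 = -1.38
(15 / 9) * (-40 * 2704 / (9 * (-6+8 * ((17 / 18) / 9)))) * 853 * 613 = 424167556800 / 209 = 2029509841.15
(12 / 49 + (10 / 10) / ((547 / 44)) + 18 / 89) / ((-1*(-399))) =1258534 / 951801333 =0.00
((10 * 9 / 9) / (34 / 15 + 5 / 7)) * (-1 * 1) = -1050 / 313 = -3.35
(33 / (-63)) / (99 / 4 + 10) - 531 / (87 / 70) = -36167686 / 84651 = -427.26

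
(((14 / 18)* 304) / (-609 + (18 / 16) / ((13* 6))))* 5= -2213120 / 1140021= -1.94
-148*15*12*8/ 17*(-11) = 137901.18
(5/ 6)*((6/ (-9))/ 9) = -5/ 81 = -0.06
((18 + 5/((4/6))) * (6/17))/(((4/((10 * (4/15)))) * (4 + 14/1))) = 1/3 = 0.33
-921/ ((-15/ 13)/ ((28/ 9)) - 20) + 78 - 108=112794/ 7415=15.21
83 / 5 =16.60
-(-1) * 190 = 190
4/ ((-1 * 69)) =-4/ 69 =-0.06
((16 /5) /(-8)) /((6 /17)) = -17 /15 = -1.13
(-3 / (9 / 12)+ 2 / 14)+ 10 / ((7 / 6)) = 33 / 7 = 4.71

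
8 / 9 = 0.89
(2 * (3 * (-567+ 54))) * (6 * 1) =-18468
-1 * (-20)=20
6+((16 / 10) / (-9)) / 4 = 268 / 45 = 5.96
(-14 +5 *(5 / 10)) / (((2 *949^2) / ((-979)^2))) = -22044143 / 3602404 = -6.12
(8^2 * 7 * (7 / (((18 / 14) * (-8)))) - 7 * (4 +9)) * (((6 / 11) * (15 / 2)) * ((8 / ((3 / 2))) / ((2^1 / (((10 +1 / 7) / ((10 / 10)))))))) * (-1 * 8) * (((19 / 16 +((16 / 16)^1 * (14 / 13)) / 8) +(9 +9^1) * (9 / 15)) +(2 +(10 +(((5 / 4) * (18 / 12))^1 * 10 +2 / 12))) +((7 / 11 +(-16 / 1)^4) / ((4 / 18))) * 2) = 2926454304596036 / 14157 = 206714297138.94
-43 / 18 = -2.39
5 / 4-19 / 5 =-51 / 20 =-2.55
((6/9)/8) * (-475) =-475/12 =-39.58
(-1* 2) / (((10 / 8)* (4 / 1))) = -0.40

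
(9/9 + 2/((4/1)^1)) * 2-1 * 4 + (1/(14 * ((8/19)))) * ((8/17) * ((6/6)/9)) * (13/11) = -23315/23562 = -0.99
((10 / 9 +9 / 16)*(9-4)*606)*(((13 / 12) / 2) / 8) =1582165 / 4608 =343.35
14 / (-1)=-14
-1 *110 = -110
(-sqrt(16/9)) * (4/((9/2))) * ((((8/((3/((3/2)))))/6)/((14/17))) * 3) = -544/189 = -2.88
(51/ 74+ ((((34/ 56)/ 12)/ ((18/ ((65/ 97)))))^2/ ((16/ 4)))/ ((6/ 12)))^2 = 308089327971325634022957721/ 648630709426270966168682496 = 0.47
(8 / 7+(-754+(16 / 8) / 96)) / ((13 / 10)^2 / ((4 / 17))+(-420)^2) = -6323825 / 1481820333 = -0.00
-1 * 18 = -18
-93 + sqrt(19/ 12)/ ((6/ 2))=-93 + sqrt(57)/ 18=-92.58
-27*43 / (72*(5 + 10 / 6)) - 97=-15907 / 160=-99.42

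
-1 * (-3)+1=4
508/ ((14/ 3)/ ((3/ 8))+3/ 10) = 45720/ 1147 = 39.86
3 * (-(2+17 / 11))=-117 / 11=-10.64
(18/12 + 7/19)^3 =357911/54872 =6.52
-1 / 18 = -0.06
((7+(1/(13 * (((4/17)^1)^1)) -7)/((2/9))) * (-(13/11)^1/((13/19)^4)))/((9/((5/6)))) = 1560593975/135721872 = 11.50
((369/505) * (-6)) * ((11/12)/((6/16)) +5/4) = -16.20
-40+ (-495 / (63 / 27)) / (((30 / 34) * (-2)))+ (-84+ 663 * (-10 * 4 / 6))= -61933 / 14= -4423.79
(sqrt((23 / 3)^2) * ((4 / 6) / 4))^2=529 / 324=1.63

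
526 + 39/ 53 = 27917/ 53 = 526.74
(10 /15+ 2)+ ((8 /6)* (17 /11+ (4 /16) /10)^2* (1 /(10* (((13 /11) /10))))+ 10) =2651081 /171600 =15.45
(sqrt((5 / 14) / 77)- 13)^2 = (2002- sqrt(110))^2 / 23716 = 167.23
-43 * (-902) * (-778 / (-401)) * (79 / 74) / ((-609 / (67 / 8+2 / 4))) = -42313606093 / 36142932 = -1170.73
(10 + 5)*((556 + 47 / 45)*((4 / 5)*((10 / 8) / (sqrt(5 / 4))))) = 50134*sqrt(5) / 15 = 7473.54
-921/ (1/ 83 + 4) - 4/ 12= -8506/ 37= -229.89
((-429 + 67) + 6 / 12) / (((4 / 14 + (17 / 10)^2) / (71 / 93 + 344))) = -2704514050 / 68913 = -39245.34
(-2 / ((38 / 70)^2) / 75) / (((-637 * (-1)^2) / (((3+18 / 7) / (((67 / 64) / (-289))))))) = -36992 / 169309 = -0.22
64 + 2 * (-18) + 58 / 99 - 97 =-6773 / 99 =-68.41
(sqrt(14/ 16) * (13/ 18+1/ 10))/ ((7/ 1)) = 0.11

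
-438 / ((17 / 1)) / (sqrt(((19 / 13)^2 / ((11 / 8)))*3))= -949*sqrt(66) / 646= -11.93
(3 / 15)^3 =1 / 125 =0.01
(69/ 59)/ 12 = 23/ 236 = 0.10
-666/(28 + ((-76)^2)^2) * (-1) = 333/16681102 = 0.00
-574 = -574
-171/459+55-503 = -448.37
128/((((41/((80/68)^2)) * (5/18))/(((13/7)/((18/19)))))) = 2529280/82943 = 30.49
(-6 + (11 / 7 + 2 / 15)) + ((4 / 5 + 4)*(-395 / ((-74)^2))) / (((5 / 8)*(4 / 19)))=-6.93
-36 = -36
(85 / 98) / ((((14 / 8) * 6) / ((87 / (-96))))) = -2465 / 32928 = -0.07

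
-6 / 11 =-0.55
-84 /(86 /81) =-3402 /43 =-79.12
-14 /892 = -7 /446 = -0.02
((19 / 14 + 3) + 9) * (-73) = -13651 / 14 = -975.07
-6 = -6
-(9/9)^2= -1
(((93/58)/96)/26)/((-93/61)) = -61/144768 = -0.00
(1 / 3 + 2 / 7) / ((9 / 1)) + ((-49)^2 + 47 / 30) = 4540981 / 1890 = 2402.64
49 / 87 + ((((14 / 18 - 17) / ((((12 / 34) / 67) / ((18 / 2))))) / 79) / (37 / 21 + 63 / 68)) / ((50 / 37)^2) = -1169175819154 / 16490904375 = -70.90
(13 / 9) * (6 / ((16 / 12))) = 13 / 2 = 6.50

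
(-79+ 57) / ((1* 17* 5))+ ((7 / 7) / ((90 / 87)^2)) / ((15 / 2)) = -15403 / 114750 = -0.13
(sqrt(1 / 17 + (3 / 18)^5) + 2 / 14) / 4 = 0.10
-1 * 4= -4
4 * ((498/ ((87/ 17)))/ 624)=1411/ 2262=0.62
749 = 749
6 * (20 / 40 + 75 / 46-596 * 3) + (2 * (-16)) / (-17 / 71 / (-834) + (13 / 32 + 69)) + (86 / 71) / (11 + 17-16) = -6903952196190173 / 644291191362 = -10715.58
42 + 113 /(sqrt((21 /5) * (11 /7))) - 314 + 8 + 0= -264 + 113 * sqrt(165) /33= -220.01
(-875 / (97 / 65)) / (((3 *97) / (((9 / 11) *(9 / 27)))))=-0.55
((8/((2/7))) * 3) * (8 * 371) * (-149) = -37147488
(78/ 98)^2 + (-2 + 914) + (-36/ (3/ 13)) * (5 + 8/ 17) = 2417253/ 40817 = 59.22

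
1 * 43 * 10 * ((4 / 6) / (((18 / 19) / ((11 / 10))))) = 8987 / 27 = 332.85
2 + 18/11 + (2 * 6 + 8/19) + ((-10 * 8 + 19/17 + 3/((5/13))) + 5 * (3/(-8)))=-8086619/142120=-56.90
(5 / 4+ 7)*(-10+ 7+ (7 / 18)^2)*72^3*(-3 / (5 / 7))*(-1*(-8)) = 294745651.20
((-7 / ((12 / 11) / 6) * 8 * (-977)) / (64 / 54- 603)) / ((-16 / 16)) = 8124732 / 16249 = 500.01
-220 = -220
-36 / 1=-36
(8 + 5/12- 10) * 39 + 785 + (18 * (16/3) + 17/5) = 16453/20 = 822.65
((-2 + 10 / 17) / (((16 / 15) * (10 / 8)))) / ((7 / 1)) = -18 / 119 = -0.15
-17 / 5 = -3.40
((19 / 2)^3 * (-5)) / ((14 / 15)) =-4593.08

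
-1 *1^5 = -1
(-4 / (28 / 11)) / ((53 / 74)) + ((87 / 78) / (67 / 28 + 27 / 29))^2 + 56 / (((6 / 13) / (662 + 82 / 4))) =37821456691802220 / 456737198099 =82807.92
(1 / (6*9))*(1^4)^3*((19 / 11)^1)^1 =19 / 594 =0.03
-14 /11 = -1.27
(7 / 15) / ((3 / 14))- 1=53 / 45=1.18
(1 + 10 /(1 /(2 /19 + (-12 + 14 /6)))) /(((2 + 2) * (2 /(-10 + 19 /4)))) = 37751 /608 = 62.09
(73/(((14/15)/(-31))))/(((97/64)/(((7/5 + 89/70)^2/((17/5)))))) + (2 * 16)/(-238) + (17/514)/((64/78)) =-31239514963007/9303103936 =-3357.97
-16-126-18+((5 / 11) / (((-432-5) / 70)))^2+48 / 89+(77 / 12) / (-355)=-1397128120789477 / 8760882385860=-159.47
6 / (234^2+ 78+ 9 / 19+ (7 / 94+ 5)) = 3572 / 32647811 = 0.00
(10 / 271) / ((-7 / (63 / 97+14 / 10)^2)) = -282296 / 12749195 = -0.02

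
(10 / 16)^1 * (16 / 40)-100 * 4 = -1599 / 4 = -399.75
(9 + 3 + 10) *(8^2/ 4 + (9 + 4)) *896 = 571648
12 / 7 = 1.71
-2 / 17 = -0.12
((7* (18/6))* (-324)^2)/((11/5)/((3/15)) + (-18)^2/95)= 209427120/1369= 152978.17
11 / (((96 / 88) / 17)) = 2057 / 12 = 171.42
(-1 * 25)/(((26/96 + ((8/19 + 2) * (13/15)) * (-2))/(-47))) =-1786000/5967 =-299.31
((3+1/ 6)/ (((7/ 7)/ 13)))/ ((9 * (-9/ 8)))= -4.07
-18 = -18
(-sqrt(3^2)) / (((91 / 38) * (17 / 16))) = -1.18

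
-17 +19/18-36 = -935/18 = -51.94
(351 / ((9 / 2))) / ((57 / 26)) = 676 / 19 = 35.58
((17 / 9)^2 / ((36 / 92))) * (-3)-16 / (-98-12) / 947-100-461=-7446590506 / 12656655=-588.35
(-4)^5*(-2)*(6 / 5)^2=73728 / 25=2949.12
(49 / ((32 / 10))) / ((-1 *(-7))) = 35 / 16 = 2.19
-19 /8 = -2.38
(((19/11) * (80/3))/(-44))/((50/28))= -1064/1815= -0.59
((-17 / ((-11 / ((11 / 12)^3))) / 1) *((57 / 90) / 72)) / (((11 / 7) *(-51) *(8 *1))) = -1463 / 89579520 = -0.00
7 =7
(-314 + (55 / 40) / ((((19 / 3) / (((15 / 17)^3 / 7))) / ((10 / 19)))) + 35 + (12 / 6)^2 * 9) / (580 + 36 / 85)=-60334849485 / 144120915232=-0.42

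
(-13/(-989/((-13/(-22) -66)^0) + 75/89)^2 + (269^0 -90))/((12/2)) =-229456835499/15468997832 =-14.83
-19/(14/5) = -95/14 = -6.79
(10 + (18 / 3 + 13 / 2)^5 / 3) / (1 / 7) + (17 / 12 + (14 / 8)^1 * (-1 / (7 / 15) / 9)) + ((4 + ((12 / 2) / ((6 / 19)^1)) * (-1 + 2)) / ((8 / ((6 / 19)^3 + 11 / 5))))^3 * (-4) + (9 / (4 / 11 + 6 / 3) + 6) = 143185332123071956587443 / 201357123414096000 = 711101.40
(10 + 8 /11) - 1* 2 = 96 /11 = 8.73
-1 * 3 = -3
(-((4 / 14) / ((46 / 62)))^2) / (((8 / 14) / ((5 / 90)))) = -961 / 66654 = -0.01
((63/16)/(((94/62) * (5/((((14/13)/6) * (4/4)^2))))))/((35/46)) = 14973/122200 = 0.12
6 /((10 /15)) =9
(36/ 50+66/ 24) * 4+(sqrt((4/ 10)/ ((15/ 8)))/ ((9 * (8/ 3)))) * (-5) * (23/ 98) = 347/ 25 - 23 * sqrt(3)/ 1764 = 13.86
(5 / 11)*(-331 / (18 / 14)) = -11585 / 99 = -117.02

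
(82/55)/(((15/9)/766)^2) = 433025928/1375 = 314927.95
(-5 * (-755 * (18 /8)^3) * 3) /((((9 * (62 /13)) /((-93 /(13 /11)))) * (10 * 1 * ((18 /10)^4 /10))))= -25953125 /1152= -22528.75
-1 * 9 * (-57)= 513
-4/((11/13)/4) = -208/11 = -18.91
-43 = -43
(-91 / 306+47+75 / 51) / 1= 14741 / 306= 48.17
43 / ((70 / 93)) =3999 / 70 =57.13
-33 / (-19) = 33 / 19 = 1.74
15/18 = 5/6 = 0.83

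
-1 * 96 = -96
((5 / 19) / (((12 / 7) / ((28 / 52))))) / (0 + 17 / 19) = 245 / 2652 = 0.09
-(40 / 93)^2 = -1600 / 8649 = -0.18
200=200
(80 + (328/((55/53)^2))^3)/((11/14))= 35961449.78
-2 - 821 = -823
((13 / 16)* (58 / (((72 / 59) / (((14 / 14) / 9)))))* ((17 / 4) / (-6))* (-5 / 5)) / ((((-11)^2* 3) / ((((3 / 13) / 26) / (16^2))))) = 29087 / 100201660416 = 0.00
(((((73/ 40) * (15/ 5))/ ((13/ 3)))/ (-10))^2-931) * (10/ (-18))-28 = 23810992351/ 48672000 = 489.21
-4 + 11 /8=-21 /8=-2.62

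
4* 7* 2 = 56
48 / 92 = 12 / 23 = 0.52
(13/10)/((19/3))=39/190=0.21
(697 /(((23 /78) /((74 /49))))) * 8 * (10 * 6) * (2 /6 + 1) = 2574773760 /1127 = 2284626.23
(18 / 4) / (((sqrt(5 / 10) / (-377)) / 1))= -3393 *sqrt(2) / 2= -2399.21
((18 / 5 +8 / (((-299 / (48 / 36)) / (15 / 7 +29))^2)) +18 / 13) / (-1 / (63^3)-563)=-287193616038 / 31463891198155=-0.01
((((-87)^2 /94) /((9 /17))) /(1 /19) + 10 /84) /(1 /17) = 48490273 /987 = 49128.95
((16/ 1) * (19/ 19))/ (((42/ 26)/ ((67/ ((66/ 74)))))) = 515632/ 693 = 744.06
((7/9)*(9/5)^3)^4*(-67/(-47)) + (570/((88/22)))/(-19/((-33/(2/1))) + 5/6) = 1015067090762892/1503173828125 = 675.28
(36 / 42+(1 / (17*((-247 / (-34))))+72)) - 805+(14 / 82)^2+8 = -2104576028 / 2906449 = -724.11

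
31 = 31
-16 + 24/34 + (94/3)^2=147872/153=966.48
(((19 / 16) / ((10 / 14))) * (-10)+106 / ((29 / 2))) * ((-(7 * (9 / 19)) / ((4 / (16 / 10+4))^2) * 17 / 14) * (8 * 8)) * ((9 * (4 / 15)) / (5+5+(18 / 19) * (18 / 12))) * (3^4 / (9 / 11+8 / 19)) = 268669730736 / 4157875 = 64617.08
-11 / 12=-0.92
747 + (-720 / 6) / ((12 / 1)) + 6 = 743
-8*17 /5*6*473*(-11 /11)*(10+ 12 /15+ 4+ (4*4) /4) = 36280992 /25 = 1451239.68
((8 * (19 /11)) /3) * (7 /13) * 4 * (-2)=-8512 /429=-19.84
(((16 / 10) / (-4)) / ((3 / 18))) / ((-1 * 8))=3 / 10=0.30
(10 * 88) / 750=88 / 75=1.17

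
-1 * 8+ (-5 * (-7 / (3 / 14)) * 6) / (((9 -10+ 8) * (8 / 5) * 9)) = 31 / 18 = 1.72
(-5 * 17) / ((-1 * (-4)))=-85 / 4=-21.25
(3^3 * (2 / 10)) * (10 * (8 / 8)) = 54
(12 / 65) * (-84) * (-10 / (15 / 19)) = 12768 / 65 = 196.43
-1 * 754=-754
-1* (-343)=343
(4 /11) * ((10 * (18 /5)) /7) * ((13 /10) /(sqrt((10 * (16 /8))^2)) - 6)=-21366 /1925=-11.10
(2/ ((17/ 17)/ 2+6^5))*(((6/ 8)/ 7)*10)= 30/ 108871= 0.00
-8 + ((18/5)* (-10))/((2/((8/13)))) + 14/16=-1893/104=-18.20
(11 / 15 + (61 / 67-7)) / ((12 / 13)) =-69979 / 12060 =-5.80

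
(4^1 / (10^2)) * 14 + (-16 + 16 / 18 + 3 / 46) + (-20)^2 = 3990071 / 10350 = 385.51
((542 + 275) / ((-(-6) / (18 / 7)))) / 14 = 2451 / 98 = 25.01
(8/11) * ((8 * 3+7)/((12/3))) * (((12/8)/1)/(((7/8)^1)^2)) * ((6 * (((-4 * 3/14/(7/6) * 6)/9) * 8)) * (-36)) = 9346.16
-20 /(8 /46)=-115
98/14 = 7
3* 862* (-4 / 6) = -1724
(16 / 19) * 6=96 / 19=5.05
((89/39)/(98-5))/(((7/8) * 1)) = 712/25389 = 0.03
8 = 8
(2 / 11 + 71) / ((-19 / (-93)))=72819 / 209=348.42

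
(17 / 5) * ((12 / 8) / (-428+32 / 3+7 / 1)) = -153 / 12310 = -0.01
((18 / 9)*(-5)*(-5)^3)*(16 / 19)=20000 / 19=1052.63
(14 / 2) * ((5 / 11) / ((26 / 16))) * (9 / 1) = 2520 / 143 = 17.62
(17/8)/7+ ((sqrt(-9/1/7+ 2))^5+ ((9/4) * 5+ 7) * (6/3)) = 25 * sqrt(35)/343+ 2061/56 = 37.23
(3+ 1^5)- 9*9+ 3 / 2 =-151 / 2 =-75.50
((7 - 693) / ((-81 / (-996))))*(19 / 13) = -4327288 / 351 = -12328.46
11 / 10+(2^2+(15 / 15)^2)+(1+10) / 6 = 119 / 15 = 7.93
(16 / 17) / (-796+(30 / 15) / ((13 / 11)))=-104 / 87771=-0.00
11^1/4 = 11/4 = 2.75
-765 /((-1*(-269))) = -765 /269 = -2.84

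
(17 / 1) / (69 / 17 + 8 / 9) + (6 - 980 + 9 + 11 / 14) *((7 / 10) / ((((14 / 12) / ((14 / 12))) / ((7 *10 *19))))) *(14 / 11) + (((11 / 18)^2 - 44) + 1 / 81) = -1142546.45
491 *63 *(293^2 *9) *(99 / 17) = 2366110301247 / 17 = 139182958896.88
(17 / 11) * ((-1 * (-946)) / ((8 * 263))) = 731 / 1052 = 0.69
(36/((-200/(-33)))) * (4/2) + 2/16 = 2401/200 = 12.00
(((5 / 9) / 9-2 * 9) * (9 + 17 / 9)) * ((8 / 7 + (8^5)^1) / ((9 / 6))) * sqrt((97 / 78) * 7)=-4666129328 * sqrt(52962) / 85293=-12589995.36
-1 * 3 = -3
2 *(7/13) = 14/13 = 1.08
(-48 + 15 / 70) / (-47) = 669 / 658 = 1.02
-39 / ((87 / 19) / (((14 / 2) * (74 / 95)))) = -6734 / 145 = -46.44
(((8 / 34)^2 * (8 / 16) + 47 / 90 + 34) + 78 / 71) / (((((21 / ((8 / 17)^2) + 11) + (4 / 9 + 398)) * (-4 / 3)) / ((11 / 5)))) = -17379762312 / 148999231475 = -0.12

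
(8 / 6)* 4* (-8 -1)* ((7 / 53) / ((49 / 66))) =-8.54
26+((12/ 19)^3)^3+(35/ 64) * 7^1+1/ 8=618922542584871/ 20652012657856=29.97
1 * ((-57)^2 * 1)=3249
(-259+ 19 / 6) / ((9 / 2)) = -1535 / 27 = -56.85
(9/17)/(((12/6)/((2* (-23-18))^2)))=30258/17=1779.88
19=19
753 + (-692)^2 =479617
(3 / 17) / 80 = 3 / 1360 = 0.00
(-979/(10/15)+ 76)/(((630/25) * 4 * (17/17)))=-13925/1008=-13.81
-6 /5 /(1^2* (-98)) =3 /245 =0.01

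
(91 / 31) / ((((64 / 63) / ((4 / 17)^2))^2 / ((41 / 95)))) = 0.00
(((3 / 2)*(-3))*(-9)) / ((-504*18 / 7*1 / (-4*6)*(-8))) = -3 / 32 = -0.09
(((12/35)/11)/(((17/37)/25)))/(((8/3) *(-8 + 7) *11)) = -1665/28798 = -0.06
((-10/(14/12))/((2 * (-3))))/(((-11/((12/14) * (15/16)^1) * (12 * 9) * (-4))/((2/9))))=25/465696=0.00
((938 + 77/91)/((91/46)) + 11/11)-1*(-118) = 702207/1183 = 593.58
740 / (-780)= -37 / 39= -0.95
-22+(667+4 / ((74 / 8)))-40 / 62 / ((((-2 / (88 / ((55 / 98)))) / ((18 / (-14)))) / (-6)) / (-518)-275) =63780807310985 / 98818361573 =645.43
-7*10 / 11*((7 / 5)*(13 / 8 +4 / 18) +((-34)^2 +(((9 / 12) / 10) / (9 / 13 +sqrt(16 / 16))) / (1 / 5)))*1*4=-64244299 / 2178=-29496.92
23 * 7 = 161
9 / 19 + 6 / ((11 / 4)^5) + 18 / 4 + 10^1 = 91871491 / 6119938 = 15.01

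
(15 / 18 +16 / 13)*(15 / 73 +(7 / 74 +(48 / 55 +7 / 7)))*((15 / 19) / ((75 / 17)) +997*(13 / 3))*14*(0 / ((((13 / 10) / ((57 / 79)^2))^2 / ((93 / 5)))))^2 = 0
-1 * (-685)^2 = -469225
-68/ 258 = -34/ 129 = -0.26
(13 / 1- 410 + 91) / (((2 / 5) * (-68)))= 45 / 4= 11.25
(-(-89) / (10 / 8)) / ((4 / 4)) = 356 / 5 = 71.20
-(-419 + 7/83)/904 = 17385/37516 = 0.46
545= 545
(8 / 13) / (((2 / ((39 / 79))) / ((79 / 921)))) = 4 / 307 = 0.01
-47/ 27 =-1.74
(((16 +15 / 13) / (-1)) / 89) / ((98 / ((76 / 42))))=-4237 / 1190553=-0.00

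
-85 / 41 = -2.07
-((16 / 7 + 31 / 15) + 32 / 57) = -9803 / 1995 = -4.91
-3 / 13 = -0.23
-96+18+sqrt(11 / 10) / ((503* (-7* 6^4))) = -78 - sqrt(110) / 45632160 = -78.00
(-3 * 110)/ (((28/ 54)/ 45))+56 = -200083/ 7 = -28583.29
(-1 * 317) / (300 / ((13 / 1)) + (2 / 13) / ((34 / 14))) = -70057 / 5114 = -13.70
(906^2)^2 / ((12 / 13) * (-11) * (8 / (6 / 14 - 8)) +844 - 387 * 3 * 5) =-464228728099344 / 3410737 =-136108040.02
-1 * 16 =-16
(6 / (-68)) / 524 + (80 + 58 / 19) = 28113591 / 338504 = 83.05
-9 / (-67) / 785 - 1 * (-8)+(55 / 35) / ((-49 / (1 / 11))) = 144271172 / 18040085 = 8.00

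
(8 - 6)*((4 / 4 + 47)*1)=96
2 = 2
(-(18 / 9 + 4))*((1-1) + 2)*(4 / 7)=-48 / 7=-6.86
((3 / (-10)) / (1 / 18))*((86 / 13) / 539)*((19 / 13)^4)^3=-5139317242071625842 / 816248412266121835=-6.30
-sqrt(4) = -2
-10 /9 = -1.11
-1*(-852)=852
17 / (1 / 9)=153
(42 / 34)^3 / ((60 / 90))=27783 / 9826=2.83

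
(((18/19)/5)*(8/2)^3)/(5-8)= -384/95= -4.04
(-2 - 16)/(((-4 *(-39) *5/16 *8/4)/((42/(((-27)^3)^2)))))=-56/2798036865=-0.00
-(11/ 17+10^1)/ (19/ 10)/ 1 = -1810/ 323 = -5.60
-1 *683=-683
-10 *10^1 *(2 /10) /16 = -5 /4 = -1.25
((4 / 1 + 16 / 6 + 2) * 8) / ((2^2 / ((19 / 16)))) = 247 / 12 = 20.58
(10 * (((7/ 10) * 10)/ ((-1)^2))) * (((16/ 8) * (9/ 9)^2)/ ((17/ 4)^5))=143360/ 1419857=0.10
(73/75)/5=73/375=0.19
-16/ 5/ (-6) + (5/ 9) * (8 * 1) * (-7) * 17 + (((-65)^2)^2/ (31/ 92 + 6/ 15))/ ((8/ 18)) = 277128266437/ 5085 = 54499167.44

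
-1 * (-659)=659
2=2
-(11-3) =-8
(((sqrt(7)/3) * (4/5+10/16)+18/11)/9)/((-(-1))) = 19 * sqrt(7)/360+2/11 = 0.32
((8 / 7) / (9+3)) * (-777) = -74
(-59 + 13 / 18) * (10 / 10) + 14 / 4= -493 / 9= -54.78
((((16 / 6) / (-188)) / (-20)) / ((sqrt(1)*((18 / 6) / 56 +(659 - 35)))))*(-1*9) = -28 / 2737515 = -0.00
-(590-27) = -563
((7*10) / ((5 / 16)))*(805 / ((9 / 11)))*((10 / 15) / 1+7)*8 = 364967680 / 27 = 13517321.48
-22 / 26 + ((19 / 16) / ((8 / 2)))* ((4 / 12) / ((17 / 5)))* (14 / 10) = -34175 / 42432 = -0.81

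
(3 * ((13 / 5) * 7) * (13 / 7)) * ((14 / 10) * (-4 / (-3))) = 4732 / 25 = 189.28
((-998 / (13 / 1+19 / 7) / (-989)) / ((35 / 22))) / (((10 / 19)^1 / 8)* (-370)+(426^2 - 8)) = 37924 / 170475388775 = 0.00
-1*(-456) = 456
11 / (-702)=-11 / 702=-0.02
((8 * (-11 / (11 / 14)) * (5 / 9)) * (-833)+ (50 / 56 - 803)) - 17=51012.00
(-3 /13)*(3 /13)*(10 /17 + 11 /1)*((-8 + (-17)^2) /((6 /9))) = -260.12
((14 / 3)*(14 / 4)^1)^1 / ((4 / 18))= 147 / 2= 73.50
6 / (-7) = -6 / 7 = -0.86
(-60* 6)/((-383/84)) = 30240/383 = 78.96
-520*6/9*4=-4160/3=-1386.67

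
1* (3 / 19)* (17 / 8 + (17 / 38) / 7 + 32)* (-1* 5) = -26.99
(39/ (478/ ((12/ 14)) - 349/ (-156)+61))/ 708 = 0.00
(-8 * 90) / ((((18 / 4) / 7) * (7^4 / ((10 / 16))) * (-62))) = 50 / 10633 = 0.00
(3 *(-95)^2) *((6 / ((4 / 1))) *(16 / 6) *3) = 324900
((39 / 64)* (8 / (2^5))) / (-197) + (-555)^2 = 15534316761 / 50432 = 308025.00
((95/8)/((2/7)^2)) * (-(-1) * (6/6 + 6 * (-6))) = -162925/32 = -5091.41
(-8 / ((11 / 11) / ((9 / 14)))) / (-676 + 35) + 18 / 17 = 81378 / 76279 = 1.07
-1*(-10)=10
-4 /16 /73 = -1 /292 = -0.00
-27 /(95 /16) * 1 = -4.55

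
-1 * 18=-18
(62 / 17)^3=238328 / 4913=48.51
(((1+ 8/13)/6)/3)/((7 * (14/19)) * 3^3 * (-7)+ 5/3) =-133/1442246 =-0.00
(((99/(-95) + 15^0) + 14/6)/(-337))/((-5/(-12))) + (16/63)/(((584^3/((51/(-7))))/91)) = -682862912063/41846714296800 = -0.02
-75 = -75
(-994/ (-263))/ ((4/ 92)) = 22862/ 263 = 86.93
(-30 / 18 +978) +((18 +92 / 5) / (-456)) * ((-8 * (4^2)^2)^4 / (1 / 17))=-2267925984133211 / 95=-23872905096139.06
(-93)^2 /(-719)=-8649 /719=-12.03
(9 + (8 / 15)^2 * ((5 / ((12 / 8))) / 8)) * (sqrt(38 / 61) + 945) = 1231 * sqrt(2318) / 8235 + 8617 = 8624.20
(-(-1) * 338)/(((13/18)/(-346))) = -161928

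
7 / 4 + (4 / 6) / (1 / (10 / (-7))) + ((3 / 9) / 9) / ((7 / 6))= 209 / 252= 0.83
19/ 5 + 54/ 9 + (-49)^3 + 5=-588171/ 5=-117634.20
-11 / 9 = -1.22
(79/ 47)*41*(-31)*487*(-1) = 48899183/ 47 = 1040408.15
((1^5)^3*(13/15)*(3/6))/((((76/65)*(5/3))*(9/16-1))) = -338/665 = -0.51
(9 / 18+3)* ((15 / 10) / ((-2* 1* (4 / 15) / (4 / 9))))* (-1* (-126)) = -2205 / 4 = -551.25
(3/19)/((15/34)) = 34/95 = 0.36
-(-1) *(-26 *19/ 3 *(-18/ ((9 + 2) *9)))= 988/ 33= 29.94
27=27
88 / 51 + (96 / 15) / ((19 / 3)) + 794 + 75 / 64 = 247415279 / 310080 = 797.91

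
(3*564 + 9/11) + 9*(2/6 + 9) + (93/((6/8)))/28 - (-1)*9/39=1783259/1001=1781.48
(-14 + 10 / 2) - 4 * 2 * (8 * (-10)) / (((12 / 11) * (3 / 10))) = 17519 / 9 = 1946.56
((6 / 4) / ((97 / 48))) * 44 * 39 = 123552 / 97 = 1273.73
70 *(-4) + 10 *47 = 190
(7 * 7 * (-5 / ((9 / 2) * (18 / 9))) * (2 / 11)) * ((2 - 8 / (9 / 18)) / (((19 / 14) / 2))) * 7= 1344560 / 1881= 714.81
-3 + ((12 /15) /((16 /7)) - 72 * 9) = -13013 /20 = -650.65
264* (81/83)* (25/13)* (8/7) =4276800/7553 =566.24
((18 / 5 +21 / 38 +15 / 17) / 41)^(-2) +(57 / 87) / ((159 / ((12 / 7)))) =66.32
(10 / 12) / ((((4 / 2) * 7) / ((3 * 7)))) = 5 / 4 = 1.25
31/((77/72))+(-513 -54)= -41427/77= -538.01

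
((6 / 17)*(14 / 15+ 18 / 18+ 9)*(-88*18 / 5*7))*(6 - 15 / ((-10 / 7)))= -60008256 / 425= -141195.90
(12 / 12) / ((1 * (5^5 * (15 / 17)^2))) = 289 / 703125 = 0.00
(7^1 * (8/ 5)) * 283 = 15848/ 5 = 3169.60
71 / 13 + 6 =149 / 13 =11.46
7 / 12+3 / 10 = 53 / 60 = 0.88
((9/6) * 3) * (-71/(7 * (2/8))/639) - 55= -387/7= -55.29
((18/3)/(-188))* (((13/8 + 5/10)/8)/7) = -51/42112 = -0.00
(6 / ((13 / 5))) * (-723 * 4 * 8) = -694080 / 13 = -53390.77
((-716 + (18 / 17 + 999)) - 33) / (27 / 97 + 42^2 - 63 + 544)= 103499 / 925616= 0.11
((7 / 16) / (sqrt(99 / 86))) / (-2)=-7*sqrt(946) / 1056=-0.20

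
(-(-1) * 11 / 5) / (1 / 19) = 209 / 5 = 41.80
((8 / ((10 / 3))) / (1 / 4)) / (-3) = -16 / 5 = -3.20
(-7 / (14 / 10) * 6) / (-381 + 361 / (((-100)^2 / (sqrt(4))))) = 150000 / 1904639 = 0.08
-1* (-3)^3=27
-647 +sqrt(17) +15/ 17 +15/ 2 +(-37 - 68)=-25283/ 34 +sqrt(17)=-739.49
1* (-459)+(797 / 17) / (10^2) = -779503 / 1700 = -458.53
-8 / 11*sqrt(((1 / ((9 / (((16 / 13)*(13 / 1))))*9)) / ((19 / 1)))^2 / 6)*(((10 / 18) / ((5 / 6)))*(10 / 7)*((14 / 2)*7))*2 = -0.29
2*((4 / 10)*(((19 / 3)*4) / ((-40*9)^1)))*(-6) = 76 / 225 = 0.34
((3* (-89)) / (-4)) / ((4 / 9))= 2403 / 16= 150.19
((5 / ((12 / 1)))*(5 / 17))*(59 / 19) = 0.38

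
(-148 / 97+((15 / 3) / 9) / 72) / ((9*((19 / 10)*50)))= -95419 / 53741880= -0.00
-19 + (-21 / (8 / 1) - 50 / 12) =-619 / 24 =-25.79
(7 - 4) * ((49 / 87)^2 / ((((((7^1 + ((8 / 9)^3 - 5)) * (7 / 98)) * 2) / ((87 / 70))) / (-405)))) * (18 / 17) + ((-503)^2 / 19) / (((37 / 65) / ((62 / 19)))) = 75022.66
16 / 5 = 3.20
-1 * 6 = -6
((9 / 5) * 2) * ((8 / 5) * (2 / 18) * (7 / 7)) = 16 / 25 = 0.64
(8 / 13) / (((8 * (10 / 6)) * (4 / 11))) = 33 / 260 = 0.13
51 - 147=-96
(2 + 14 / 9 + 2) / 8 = 25 / 36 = 0.69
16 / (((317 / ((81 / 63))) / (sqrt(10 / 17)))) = 144*sqrt(170) / 37723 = 0.05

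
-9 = -9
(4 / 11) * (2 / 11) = 8 / 121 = 0.07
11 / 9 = 1.22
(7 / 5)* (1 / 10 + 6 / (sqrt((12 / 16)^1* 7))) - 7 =-343 / 50 + 4* sqrt(21) / 5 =-3.19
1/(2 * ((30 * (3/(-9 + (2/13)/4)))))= -233/4680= -0.05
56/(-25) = -56/25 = -2.24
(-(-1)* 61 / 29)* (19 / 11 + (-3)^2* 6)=37393 / 319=117.22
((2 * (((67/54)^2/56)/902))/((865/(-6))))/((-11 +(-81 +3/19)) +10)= 85291/16510010101200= 0.00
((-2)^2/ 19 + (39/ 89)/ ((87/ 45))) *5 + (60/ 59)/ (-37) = 231064345/ 107052137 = 2.16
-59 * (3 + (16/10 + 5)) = -2832/5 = -566.40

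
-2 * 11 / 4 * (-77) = 847 / 2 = 423.50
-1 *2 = -2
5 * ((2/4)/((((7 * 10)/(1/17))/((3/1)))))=3/476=0.01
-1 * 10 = -10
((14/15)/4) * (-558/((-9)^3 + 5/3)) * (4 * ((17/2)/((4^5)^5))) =33201/6141783991826513920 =0.00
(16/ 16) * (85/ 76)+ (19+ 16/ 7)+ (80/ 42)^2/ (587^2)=258735949993/ 11548574604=22.40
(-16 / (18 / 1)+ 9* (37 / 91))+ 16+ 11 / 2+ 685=1161785 / 1638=709.27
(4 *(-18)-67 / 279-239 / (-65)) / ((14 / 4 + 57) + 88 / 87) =-1.11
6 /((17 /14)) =84 /17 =4.94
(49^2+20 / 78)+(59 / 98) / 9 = 27533573 / 11466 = 2401.32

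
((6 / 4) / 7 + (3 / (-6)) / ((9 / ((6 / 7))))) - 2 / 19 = 0.06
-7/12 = -0.58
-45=-45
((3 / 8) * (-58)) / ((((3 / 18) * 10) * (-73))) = 261 / 1460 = 0.18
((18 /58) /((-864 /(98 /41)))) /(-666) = 49 /38009952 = 0.00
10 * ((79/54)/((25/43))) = 3397/135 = 25.16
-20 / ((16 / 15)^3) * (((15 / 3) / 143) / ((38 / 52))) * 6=-253125 / 53504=-4.73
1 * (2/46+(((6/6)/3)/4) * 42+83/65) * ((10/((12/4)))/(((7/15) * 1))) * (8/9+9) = 916255/2691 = 340.49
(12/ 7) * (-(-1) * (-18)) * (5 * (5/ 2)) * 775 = -2092500/ 7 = -298928.57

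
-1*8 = -8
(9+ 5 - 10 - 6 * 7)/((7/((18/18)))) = -38/7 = -5.43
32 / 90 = 16 / 45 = 0.36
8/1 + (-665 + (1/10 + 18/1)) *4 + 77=-12513/5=-2502.60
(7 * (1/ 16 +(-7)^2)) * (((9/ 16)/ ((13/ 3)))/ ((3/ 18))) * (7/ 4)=3115665/ 6656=468.10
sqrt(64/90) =4 * sqrt(10)/15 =0.84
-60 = -60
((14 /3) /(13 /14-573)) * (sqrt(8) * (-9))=1176 * sqrt(2) /8009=0.21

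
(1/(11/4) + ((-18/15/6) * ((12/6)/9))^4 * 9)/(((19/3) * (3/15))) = 1822676/6348375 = 0.29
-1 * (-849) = 849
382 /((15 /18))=2292 /5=458.40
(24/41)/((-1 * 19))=-0.03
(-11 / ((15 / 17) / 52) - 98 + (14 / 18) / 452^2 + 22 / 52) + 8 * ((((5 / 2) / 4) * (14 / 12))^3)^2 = -944875811069693383 / 1268900828282880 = -744.64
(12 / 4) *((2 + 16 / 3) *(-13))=-286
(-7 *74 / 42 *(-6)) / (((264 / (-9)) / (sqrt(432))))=-333 *sqrt(3) / 11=-52.43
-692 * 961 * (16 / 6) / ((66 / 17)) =-45220816 / 99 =-456775.92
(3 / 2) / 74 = 3 / 148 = 0.02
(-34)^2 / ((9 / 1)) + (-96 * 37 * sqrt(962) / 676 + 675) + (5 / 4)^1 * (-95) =24649 / 36-888 * sqrt(962) / 169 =521.72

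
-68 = -68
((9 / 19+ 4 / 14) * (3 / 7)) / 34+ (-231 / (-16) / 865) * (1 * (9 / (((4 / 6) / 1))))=102906519 / 438091360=0.23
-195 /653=-0.30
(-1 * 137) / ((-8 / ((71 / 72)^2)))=690617 / 41472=16.65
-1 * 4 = -4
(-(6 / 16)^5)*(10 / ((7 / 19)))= -23085 / 114688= -0.20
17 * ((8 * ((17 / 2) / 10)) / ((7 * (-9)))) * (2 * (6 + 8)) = -2312 / 45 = -51.38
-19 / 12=-1.58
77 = 77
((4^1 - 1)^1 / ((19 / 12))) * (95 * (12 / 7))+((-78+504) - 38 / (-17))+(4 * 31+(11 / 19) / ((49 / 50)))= 13633338 / 15827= 861.40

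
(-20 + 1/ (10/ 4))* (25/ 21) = -70/ 3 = -23.33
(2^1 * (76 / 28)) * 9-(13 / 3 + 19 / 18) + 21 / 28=11143 / 252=44.22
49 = 49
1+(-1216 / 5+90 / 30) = -1196 / 5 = -239.20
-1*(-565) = 565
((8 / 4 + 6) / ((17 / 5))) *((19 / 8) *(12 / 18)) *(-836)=-158840 / 51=-3114.51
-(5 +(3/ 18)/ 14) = -421/ 84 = -5.01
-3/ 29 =-0.10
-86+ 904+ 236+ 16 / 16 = 1055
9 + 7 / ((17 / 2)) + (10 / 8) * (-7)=73 / 68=1.07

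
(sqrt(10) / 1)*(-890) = -890*sqrt(10) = -2814.43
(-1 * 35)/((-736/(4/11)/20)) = 175/506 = 0.35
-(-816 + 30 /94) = 38337 /47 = 815.68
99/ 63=11/ 7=1.57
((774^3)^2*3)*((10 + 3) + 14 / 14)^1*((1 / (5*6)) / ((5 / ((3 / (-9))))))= -20067004160738357.76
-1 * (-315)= 315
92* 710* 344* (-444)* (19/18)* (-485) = 15322572252800/3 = 5107524084266.67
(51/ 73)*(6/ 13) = 306/ 949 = 0.32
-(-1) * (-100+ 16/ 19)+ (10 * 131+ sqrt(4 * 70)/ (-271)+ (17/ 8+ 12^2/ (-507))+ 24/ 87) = 903596191/ 744952 - 2 * sqrt(70)/ 271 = 1212.90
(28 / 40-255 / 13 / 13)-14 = -25027 / 1690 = -14.81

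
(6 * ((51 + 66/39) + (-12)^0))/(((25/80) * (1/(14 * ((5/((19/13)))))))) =49374.32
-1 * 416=-416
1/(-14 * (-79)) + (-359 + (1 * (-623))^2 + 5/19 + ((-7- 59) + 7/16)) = 65177812789/168112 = 387704.70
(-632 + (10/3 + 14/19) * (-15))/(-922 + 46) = 3292/4161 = 0.79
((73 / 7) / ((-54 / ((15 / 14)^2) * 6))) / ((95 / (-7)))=365 / 134064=0.00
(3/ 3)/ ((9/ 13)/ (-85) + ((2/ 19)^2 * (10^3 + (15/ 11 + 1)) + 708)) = 4387955/ 3155371321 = 0.00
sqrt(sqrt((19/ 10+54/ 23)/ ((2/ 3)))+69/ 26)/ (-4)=-0.57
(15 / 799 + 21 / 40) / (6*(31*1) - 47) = 17379 / 4442440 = 0.00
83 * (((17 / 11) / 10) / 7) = 1411 / 770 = 1.83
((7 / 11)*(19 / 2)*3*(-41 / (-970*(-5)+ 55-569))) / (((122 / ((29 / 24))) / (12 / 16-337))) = 212694265 / 372410368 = 0.57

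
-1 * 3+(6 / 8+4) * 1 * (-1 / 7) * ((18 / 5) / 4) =-1011 / 280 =-3.61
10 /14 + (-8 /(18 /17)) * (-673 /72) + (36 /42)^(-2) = 72.70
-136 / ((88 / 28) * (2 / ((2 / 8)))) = -119 / 22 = -5.41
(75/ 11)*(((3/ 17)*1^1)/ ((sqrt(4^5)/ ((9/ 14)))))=0.02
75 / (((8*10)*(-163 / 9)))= -135 / 2608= -0.05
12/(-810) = -2/135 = -0.01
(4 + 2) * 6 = 36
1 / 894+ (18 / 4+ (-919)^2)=377520779 / 447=844565.50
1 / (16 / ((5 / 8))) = 5 / 128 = 0.04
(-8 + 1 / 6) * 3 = -47 / 2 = -23.50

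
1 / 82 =0.01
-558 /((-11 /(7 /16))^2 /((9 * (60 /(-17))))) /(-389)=-0.07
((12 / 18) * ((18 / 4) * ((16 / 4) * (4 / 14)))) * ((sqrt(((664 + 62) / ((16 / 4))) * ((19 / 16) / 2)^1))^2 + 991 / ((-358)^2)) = 663007899 / 1794296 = 369.51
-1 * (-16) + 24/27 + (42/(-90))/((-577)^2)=253026019/14981805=16.89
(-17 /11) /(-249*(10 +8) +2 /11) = 1 /2900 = 0.00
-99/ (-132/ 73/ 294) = 32193/ 2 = 16096.50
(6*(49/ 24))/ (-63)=-7/ 36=-0.19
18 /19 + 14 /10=223 /95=2.35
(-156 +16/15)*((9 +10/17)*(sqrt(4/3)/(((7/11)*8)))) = -148819*sqrt(3)/765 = -336.94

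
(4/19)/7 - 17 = -2257/133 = -16.97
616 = 616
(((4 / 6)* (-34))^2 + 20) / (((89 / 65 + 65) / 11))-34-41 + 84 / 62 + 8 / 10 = 15.62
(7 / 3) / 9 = 7 / 27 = 0.26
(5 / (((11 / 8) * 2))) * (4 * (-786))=-62880 / 11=-5716.36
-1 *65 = -65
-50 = -50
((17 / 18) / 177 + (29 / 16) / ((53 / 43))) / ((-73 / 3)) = -1993679 / 32871024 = -0.06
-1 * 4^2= -16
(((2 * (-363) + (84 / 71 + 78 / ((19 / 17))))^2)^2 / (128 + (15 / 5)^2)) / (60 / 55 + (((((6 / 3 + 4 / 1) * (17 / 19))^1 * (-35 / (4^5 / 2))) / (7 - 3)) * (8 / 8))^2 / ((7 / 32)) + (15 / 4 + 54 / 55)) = 366249558746236853703231406080 / 1597521547998916603483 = 229261107.12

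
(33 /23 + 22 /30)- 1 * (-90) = 31798 /345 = 92.17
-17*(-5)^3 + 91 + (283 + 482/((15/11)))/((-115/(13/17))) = 64860089/29325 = 2211.77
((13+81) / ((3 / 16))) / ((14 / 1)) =752 / 21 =35.81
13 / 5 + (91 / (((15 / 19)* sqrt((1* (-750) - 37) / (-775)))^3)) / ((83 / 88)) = 13 / 5 + 1702733032* sqrt(24397) / 1388005929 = 194.21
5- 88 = -83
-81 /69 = -27 /23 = -1.17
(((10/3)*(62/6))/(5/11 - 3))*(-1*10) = 135.32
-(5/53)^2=-25/2809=-0.01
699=699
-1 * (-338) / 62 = 169 / 31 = 5.45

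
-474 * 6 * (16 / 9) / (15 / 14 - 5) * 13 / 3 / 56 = 16432 / 165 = 99.59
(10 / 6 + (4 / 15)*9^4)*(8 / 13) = 210152 / 195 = 1077.70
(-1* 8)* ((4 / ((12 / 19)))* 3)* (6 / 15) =-304 / 5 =-60.80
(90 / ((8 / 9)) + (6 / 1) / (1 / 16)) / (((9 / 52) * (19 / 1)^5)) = 3419 / 7428297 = 0.00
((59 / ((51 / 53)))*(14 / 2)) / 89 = 21889 / 4539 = 4.82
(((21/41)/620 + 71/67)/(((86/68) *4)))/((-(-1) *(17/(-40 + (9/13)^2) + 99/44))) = 205084432261/1780306718690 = 0.12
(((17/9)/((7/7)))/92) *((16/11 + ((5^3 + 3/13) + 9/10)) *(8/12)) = 3101599/1776060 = 1.75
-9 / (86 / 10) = -45 / 43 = -1.05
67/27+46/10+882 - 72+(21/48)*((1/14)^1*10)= 1765571/2160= 817.39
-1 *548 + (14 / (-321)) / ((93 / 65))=-16360354 / 29853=-548.03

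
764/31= 24.65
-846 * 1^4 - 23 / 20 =-16943 / 20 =-847.15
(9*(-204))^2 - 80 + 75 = 3370891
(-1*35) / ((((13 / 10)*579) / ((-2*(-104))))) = -5600 / 579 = -9.67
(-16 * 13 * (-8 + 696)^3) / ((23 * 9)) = -67737419776 / 207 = -327233911.96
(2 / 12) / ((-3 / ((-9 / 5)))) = 1 / 10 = 0.10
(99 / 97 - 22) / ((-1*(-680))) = -407 / 13192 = -0.03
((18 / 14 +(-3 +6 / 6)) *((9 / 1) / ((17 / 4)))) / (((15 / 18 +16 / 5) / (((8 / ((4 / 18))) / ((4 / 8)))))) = -388800 / 14399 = -27.00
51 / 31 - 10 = -259 / 31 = -8.35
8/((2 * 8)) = 1/2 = 0.50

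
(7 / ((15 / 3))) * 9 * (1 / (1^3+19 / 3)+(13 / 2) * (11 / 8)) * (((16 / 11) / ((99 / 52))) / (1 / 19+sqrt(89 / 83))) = -65480194 / 15233295+14989442 * sqrt(7387) / 15233295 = 80.27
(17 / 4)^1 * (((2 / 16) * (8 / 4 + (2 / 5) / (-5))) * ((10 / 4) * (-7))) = -357 / 20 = -17.85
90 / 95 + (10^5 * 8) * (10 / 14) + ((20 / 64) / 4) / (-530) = 515584854651 / 902272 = 571429.52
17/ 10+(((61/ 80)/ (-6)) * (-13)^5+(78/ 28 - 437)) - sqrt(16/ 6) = 157088863/ 3360 - 2 * sqrt(6)/ 3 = 46751.00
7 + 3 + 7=17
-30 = -30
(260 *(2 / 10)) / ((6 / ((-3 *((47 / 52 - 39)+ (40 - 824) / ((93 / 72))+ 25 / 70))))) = 7274871 / 434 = 16762.38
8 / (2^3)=1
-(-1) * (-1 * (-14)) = 14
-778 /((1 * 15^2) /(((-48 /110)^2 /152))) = -6224 /1436875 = -0.00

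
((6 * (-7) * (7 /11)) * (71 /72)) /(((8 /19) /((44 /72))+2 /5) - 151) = 330505 /1879884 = 0.18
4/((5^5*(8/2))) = 1/3125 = 0.00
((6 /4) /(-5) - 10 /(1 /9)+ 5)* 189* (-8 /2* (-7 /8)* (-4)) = 1128519 /5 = 225703.80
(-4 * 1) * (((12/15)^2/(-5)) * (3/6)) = 32/125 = 0.26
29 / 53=0.55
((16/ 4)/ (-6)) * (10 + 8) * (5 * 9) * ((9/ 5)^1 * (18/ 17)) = -17496/ 17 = -1029.18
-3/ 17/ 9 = -1/ 51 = -0.02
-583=-583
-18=-18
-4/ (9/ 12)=-16/ 3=-5.33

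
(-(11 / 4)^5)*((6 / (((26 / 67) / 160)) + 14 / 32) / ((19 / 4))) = -82885058201 / 1011712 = -81925.55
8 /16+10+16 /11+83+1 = 95.95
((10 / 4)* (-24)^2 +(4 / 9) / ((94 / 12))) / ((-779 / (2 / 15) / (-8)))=3248768 / 1647585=1.97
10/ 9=1.11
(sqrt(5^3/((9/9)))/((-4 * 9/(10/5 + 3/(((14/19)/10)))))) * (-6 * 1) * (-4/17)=-2990 * sqrt(5)/357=-18.73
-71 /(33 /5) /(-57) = 0.19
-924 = -924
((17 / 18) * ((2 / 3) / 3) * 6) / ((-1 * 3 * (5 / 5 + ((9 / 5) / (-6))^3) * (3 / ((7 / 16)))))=-2125 / 33777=-0.06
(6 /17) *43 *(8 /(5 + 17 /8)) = 5504 /323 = 17.04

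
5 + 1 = 6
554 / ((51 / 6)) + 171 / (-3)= 139 / 17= 8.18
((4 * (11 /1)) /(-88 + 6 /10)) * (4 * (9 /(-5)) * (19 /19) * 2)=3168 /437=7.25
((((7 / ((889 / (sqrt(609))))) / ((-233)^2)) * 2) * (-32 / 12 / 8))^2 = 812 / 142610788374627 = 0.00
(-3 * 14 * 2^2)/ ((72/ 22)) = -51.33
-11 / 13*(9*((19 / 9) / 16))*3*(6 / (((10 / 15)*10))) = -5643 / 2080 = -2.71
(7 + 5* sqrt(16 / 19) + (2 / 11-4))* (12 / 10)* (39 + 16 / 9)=5138 / 33 + 2936* sqrt(19) / 57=380.22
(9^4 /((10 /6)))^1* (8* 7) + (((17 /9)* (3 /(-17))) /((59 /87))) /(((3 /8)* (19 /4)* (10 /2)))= 3706859096 /16815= 220449.54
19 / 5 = 3.80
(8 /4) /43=2 /43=0.05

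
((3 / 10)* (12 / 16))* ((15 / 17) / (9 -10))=-27 / 136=-0.20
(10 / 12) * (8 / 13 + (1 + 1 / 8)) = 905 / 624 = 1.45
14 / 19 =0.74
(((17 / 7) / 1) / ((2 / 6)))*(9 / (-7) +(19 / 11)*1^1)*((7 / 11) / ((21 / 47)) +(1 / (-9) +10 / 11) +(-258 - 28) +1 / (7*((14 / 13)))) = -72300575 / 79233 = -912.51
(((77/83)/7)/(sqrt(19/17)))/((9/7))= 77*sqrt(323)/14193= 0.10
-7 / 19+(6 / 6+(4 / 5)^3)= 2716 / 2375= 1.14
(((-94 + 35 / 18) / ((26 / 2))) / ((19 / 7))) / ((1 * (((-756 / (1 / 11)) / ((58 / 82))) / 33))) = 48053 / 6562296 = 0.01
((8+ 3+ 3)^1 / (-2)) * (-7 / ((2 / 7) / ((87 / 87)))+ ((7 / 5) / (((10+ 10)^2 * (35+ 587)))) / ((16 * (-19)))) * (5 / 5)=171.50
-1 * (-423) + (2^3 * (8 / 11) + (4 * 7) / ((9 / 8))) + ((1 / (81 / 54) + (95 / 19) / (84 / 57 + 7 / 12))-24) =20095543 / 46431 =432.80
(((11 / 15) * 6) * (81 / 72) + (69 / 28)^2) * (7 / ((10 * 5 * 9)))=0.17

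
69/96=0.72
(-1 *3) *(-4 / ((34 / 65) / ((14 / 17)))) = 5460 / 289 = 18.89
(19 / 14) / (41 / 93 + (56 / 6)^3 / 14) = 15903 / 685678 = 0.02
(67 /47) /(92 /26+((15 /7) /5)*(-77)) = -871 /18001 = -0.05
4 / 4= 1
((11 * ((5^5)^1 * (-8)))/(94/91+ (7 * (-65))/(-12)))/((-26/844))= 9748200000/42533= 229191.45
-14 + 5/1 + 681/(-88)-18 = -3057/88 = -34.74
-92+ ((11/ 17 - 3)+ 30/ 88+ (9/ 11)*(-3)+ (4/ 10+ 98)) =7231/ 3740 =1.93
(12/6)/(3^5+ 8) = 2/251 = 0.01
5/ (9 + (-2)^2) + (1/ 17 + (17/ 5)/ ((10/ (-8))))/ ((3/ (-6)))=31531/ 5525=5.71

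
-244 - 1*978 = -1222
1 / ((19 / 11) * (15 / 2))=22 / 285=0.08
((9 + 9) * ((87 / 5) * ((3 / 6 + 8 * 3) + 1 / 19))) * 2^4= 11688624 / 95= 123038.15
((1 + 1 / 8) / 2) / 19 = 9 / 304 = 0.03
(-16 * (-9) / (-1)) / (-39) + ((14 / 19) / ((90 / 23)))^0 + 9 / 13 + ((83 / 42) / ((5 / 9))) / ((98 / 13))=522281 / 89180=5.86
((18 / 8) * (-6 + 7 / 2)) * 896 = -5040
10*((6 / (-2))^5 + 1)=-2420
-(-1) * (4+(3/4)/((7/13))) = 151/28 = 5.39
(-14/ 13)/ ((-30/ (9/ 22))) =21/ 1430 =0.01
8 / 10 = 4 / 5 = 0.80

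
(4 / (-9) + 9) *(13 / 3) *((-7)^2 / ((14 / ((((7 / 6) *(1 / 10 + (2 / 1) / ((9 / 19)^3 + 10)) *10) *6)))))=3376189817 / 1247742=2705.84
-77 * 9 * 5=-3465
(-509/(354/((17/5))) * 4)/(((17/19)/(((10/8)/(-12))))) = 9671/4248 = 2.28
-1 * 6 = -6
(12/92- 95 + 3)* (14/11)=-29582/253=-116.92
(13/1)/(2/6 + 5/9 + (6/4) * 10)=9/11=0.82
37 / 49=0.76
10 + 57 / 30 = 119 / 10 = 11.90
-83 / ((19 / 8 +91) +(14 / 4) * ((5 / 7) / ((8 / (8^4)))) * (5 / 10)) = -0.11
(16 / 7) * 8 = 128 / 7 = 18.29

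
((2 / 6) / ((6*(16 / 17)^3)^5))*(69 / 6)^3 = 34827101267719928753431 / 215162822875748210049024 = 0.16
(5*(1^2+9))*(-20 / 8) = -125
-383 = -383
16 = 16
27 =27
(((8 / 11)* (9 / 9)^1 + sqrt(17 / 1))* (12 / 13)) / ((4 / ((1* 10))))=240 / 143 + 30* sqrt(17) / 13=11.19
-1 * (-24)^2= -576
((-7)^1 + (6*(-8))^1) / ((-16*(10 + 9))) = 55 / 304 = 0.18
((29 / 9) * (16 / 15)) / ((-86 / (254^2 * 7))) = -104773984 / 5805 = -18048.92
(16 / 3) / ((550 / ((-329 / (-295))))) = 2632 / 243375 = 0.01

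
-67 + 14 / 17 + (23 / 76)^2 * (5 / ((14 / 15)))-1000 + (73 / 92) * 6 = -33544138739 / 31617824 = -1060.92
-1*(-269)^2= -72361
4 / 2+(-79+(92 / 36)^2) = -5708 / 81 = -70.47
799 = 799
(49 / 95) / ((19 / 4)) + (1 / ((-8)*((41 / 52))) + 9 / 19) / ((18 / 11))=802391 / 2664180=0.30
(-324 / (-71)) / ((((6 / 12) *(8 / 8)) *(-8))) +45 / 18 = 193 / 142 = 1.36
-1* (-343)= 343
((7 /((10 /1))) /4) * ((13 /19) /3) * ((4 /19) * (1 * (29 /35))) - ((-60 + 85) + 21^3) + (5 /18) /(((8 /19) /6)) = -2010488717 /216600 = -9282.03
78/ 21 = 26/ 7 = 3.71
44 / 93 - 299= -27763 / 93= -298.53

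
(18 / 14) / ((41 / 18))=162 / 287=0.56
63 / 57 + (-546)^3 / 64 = -386581755 / 152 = -2543301.02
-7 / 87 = -0.08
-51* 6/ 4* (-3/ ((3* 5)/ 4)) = 306/ 5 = 61.20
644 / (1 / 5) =3220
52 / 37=1.41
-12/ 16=-3/ 4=-0.75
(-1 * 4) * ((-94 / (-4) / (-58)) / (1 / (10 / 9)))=470 / 261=1.80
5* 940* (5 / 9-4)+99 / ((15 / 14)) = -724342 / 45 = -16096.49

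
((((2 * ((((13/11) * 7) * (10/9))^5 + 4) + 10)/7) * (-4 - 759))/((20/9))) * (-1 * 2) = 68028833028289519/5283278055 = 12876254.54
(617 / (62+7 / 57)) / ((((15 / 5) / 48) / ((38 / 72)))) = 890948 / 10623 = 83.87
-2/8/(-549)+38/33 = 27827/24156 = 1.15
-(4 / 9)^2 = -0.20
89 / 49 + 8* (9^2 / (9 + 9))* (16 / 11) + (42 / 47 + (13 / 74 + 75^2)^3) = 1827216687226805637947 / 10265539592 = 177995191665.40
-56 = -56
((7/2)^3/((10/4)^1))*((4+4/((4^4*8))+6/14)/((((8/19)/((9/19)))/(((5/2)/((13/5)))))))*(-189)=-15534.61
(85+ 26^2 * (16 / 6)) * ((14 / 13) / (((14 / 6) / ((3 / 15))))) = 11326 / 65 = 174.25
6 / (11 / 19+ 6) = 114 / 125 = 0.91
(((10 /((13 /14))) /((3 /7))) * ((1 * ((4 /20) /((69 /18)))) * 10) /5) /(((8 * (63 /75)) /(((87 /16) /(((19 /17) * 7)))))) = 12325 /45448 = 0.27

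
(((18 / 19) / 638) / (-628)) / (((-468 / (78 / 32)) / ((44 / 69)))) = 1 / 127338304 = 0.00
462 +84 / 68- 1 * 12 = 7671 / 17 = 451.24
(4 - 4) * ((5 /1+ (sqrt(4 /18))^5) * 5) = 0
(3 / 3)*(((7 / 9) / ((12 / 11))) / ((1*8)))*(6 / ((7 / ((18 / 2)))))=11 / 16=0.69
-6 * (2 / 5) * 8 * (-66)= 6336 / 5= 1267.20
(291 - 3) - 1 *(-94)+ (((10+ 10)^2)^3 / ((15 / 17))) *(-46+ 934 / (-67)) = -4347669269.74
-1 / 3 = -0.33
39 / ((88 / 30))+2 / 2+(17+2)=1465 / 44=33.30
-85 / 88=-0.97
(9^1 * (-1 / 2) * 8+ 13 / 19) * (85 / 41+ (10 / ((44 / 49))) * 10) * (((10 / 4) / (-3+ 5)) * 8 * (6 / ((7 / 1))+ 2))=-624152000 / 5453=-114460.30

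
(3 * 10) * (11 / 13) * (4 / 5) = 264 / 13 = 20.31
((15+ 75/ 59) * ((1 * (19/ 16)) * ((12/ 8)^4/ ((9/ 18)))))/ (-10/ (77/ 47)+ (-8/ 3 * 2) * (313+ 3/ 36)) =-15997905/ 137043548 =-0.12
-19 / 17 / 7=-19 / 119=-0.16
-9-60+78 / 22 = -720 / 11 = -65.45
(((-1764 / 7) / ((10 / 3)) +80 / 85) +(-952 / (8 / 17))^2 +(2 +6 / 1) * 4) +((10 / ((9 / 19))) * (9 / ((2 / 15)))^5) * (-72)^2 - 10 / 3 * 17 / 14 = 273736796564143394 / 1785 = 153353947654982.29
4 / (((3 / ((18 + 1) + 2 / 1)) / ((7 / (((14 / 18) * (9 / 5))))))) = 140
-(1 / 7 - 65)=454 / 7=64.86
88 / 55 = 8 / 5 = 1.60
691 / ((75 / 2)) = 1382 / 75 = 18.43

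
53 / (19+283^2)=53 / 80108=0.00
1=1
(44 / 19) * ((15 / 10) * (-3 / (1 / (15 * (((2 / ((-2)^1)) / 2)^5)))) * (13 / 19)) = 19305 / 5776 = 3.34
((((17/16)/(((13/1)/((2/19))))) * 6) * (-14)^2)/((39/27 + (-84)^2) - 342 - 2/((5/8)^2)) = 80325/53275183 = 0.00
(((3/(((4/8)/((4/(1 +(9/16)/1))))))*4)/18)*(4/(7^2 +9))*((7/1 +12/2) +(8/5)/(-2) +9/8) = 34112/10875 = 3.14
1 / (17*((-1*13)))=-1 / 221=-0.00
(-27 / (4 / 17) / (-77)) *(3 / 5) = 1377 / 1540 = 0.89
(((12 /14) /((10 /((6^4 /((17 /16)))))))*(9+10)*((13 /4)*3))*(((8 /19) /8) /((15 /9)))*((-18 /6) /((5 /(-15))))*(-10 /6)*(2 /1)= -10917504 /595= -18348.75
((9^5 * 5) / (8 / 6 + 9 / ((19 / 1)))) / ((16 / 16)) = 16828965 / 103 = 163388.01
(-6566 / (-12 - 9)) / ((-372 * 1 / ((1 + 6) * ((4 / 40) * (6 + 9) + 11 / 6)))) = -16415 / 837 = -19.61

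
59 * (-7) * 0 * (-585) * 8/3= 0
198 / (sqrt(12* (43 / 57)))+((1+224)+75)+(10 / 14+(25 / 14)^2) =99* sqrt(817) / 43+59565 / 196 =369.71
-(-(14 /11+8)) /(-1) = -102 /11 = -9.27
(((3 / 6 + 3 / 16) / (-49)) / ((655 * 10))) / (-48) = 11 / 246489600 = 0.00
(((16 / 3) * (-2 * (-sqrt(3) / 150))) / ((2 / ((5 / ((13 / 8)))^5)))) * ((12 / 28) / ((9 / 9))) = 32768000 * sqrt(3) / 7797153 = 7.28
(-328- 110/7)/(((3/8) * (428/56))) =-12832/107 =-119.93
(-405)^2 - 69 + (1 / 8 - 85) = 163871.12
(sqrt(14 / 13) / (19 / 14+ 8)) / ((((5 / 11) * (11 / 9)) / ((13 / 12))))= 0.22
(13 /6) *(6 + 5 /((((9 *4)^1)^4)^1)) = 131010113 /10077696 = 13.00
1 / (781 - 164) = 1 / 617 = 0.00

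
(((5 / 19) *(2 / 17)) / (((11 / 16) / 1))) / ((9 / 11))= 0.06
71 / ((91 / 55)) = 3905 / 91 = 42.91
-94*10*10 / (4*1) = -2350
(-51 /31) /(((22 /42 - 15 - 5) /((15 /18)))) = 1785 /25358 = 0.07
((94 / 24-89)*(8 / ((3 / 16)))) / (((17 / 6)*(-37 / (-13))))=-849472 / 1887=-450.17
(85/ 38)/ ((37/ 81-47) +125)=1377/ 48298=0.03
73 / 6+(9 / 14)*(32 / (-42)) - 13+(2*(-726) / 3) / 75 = -7.78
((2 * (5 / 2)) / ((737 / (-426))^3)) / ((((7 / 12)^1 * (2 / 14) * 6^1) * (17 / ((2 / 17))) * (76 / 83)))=-32083142040 / 2198132701523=-0.01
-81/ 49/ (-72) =0.02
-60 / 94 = -30 / 47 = -0.64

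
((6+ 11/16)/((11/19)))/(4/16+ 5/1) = 2033/924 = 2.20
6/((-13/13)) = -6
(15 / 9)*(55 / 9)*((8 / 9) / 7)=2200 / 1701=1.29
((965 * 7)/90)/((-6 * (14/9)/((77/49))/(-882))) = 44583/4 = 11145.75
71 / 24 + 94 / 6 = 18.62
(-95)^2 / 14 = 9025 / 14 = 644.64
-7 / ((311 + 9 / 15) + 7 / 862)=-30170 / 1343031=-0.02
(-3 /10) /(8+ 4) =-1 /40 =-0.02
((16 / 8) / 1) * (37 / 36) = 37 / 18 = 2.06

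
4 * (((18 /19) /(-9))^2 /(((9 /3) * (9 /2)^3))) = 128 /789507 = 0.00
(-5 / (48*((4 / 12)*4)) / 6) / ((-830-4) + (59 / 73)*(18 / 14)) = 2555 / 163446912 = 0.00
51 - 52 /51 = 2549 /51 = 49.98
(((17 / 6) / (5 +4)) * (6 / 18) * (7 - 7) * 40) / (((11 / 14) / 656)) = 0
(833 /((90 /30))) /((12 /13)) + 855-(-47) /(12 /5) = 21157 /18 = 1175.39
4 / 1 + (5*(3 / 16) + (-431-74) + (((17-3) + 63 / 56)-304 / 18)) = -501.83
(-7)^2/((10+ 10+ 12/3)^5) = 49/7962624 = 0.00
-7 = -7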